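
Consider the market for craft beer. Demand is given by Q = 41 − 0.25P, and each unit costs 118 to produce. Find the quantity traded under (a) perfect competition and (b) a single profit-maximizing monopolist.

Competition: Q = 11.5; Monopoly: Q = 5.75

Inverting demand: P = 164 − 4Q.
Under competition P = MC = 118, so Q = (164 − 118)/4 = 11.5.
Monopoly sets MR = MC: 164 − 8Q = 118 ⇒ Q = 5.75, P = 164 − 4·5.75 = 141.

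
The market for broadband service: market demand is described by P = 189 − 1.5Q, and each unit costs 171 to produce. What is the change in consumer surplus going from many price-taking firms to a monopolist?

CS falls by 81

Under competition P = MC = 171, so Q = (189 − 171)/1.5 = 12.
CS = ½·(189 − 171)·12 = 108.
A monopolist chooses Q where MR = MC. MR = 189 − 3Q; setting this equal to 171 gives Q = 6 and P = 180.
CS = ½·(189 − 180)·6 = 27.
Change in consumer surplus: 27 − 108 = −81.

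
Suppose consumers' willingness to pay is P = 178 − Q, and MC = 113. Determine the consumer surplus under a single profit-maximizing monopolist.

CS = 528.125

A monopolist chooses Q where MR = MC. MR = 178 − 2Q; setting this equal to 113 gives Q = 32.5 and P = 145.5.
CS = ½·(178 − 145.5)·32.5 = 528.125.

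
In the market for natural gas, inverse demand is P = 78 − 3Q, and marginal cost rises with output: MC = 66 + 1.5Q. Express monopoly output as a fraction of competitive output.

Q_m/Q_c = 0.6

A monopolist chooses Q where MR = MC. MR = 78 − 6Q; setting this equal to 66 + 1.5Q gives Q = 1.6 and P = 73.2.
Competitive equilibrium sets price equal to marginal cost: 78 − 3Q = 66 + 1.5Q, so Q = 8/3 and P = 70.
Ratio Q_m/Q_c = 1.6/(8/3) = 0.6.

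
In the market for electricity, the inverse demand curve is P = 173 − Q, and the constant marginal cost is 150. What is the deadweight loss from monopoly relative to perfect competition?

DWL = 66.125

Under competition P = MC = 150, so Q = (173 − 150)/1 = 23.
Monopoly sets MR = MC: 173 − 2Q = 150 ⇒ Q = 11.5, P = 173 − 11.5 = 161.5.
DWL is the triangle between Q = 11.5 and Q = 23: ½·(23 − 11.5)·(161.5 − 150) = 66.125.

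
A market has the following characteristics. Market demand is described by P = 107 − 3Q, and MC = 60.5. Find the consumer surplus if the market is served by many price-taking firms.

CS = 360.375

Under competition P = MC = 60.5, so Q = (107 − 60.5)/3 = 15.5.
CS = ½·(107 − 60.5)·15.5 = 360.375.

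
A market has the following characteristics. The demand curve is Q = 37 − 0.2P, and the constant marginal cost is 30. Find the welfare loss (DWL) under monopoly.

Inverting demand: P = 185 − 5Q.
Perfect competition: P = MC = 30, so 185 − 5Q = 30 and Q = 31.
Monopoly sets MR = MC: 185 − 10Q = 30 ⇒ Q = 15.5, P = 185 − 5·15.5 = 107.5.
DWL is the triangle between Q = 15.5 and Q = 31: ½·(31 − 15.5)·(107.5 − 30) = 600.625.

DWL = 600.625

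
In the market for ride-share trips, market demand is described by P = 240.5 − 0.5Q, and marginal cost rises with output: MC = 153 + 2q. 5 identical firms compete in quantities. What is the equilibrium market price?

In a 5-firm Cournot equilibrium, symmetry and the first-order condition give q = (240.5 − 153)/(5) = 17.5. So Q = 87.5 and P = 196.75.

P = 196.75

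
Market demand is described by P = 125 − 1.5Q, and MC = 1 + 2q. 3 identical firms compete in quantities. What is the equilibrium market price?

In a 3-firm Cournot equilibrium, symmetry and the first-order condition give q = (125 − 1)/(8) = 15.5. So Q = 46.5 and P = 55.25.

P = 55.25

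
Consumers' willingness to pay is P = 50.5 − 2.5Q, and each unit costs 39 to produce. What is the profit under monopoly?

Monopoly sets MR = MC: 50.5 − 5Q = 39 ⇒ Q = 2.3, P = 50.5 − 2.5·2.3 = 44.75.
Profit = (44.75 − 39)·2.3 = 13.225.

Profit = 13.225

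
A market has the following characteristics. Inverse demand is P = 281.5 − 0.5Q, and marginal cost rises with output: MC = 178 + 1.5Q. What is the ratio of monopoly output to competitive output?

A monopolist chooses Q where MR = MC. MR = 281.5 − Q; setting this equal to 178 + 1.5Q gives Q = 41.4 and P = 260.8.
Competitive equilibrium sets price equal to marginal cost: 281.5 − 0.5Q = 178 + 1.5Q, so Q = 51.75 and P = 255.625.
Ratio Q_m/Q_c = 41.4/51.75 = 0.8.

Q_m/Q_c = 0.8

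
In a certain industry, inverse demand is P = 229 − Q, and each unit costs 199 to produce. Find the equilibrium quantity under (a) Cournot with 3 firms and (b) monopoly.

Cournot: Q = 22.5; Monopoly: Q = 15

In a 3-firm Cournot equilibrium, symmetry and the first-order condition give q = (229 − 199)/(4) = 7.5. So Q = 22.5 and P = 206.5.
A monopolist chooses Q where MR = MC. MR = 229 − 2Q; setting this equal to 199 gives Q = 15 and P = 214.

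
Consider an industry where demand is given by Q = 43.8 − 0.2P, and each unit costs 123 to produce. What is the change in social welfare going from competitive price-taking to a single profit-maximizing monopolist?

Inverting demand: P = 219 − 5Q.
Competitive firms price at marginal cost: P = 123, giving Q = 19.2.
CS = ½·(219 − 123)·19.2 = 921.6; PS = (123 − 123)·19.2 = 0; TS = 921.6.
The monopolist equates marginal revenue to marginal cost: 219 − 10Q = 123, so Q = 9.6. From demand, P = 171.
CS = ½·(219 − 171)·9.6 = 230.4; PS = (171 − 123)·9.6 = 460.8; TS = 691.2.
Change in social welfare: 691.2 − 921.6 = −230.4.

Social welfare falls by 230.4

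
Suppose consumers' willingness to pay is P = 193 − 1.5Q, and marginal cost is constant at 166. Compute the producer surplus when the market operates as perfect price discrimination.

Under first-degree price discrimination the firm charges each unit its demand price and produces up to where P = MC, i.e. Q = 18. Consumer surplus is zero; producer surplus equals total surplus.
PS = ½·(193 − 166)·18 = 243.

PS = 243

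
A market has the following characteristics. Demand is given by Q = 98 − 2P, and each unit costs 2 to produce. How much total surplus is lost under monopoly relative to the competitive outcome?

DWL = 552.25

Inverting demand: P = 49 − 0.5Q.
Competitive firms price at marginal cost: P = 2, giving Q = 94.
The monopolist equates marginal revenue to marginal cost: 49 − Q = 2, so Q = 47. From demand, P = 25.5.
DWL is the triangle between Q = 47 and Q = 94: ½·(94 − 47)·(25.5 − 2) = 552.25.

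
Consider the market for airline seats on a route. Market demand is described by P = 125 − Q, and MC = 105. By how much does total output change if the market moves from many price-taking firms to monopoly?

Q falls by 10

Competitive firms price at marginal cost: P = 105, giving Q = 20.
A monopolist chooses Q where MR = MC. MR = 125 − 2Q; setting this equal to 105 gives Q = 10 and P = 115.
Change in total output: 10 − 20 = −10.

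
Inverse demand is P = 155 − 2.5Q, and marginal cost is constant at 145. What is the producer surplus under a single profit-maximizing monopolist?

Monopoly sets MR = MC: 155 − 5Q = 145 ⇒ Q = 2, P = 155 − 2.5·2 = 150.
PS = (150 − 145)·2 = 10.

PS = 10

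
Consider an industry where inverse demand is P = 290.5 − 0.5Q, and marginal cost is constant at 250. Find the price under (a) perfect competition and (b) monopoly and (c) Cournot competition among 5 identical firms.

Under competition P = MC = 250, so Q = (290.5 − 250)/0.5 = 81.
A monopolist chooses Q where MR = MC. MR = 290.5 − Q; setting this equal to 250 gives Q = 40.5 and P = 270.25.
With 5 symmetric Cournot firms, each firm's FOC gives 290.5 − 3q = 250, so q = 13.5, Q = 5·13.5 = 67.5, and P = 256.75.

Competition: P = 250; Monopoly: P = 270.25; Cournot: P = 256.75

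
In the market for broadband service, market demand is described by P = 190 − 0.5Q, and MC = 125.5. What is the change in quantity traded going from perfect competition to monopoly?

Quantity traded falls by 64.5

Under competition P = MC = 125.5, so Q = (190 − 125.5)/0.5 = 129.
The monopolist equates marginal revenue to marginal cost: 190 − Q = 125.5, so Q = 64.5. From demand, P = 157.75.
Change in quantity traded: 64.5 − 129 = −64.5.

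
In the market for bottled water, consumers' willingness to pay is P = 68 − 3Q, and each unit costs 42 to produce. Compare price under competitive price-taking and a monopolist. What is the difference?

Perfect competition: P = MC = 42, so 68 − 3Q = 42 and Q = 26/3.
Monopoly sets MR = MC: 68 − 6Q = 42 ⇒ Q = 13/3, P = 68 − 3·13/3 = 55.
Change in price: 55 − 42 = 13.

P rises by 13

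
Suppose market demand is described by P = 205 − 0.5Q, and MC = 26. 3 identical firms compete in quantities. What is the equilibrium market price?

P = 70.75

In a 3-firm Cournot equilibrium, symmetry and the first-order condition give q = (205 − 26)/(2) = 89.5. So Q = 268.5 and P = 70.75.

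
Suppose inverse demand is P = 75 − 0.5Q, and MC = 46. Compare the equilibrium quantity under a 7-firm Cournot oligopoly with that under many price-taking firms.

With 7 symmetric Cournot firms, each firm's FOC gives 75 − 4q = 46, so q = 7.25, Q = 7·7.25 = 50.75, and P = 49.625.
Perfect competition: P = MC = 46, so 75 − 0.5Q = 46 and Q = 58.

Cournot: Q = 50.75; Competition: Q = 58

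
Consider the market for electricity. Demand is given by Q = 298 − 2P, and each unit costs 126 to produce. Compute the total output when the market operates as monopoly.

Inverting demand: P = 149 − 0.5Q.
The monopolist equates marginal revenue to marginal cost: 149 − Q = 126, so Q = 23. From demand, P = 137.5.

Q = 23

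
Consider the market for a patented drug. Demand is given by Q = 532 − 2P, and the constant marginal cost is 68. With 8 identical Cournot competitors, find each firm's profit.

π_i = 968

Inverting demand: P = 266 − 0.5Q.
With 8 symmetric Cournot firms, each firm's FOC gives 266 − 4.5q = 68, so q = 44, Q = 8·44 = 352, and P = 90.
Each firm's profit = (90 − 68)·44 = 968.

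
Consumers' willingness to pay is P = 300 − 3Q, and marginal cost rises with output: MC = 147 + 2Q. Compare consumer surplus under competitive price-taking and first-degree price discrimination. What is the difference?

Consumer surplus falls by 1404.54

Under competition P = MC: 300 − 3Q = 147 + 2Q ⇒ Q = 30.6, P = 208.2.
CS = ½·(300 − 208.2)·30.6 = 1404.54.
Under first-degree price discrimination the firm charges each unit its demand price and produces up to where P = MC, i.e. Q = 30.6. Consumer surplus is zero; producer surplus equals total surplus.
CS = 0.
Change in consumer surplus: 0 − 1404.54 = −1404.54.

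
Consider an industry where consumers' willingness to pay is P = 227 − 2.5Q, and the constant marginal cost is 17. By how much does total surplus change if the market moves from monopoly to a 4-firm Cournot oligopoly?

Total surplus rises by 1852.2

A monopolist chooses Q where MR = MC. MR = 227 − 5Q; setting this equal to 17 gives Q = 42 and P = 122.
CS = ½·(227 − 122)·42 = 2205; PS = (122 − 17)·42 = 4410; TS = 6615.
In a 4-firm Cournot equilibrium, symmetry and the first-order condition give q = (227 − 17)/(12.5) = 16.8. So Q = 67.2 and P = 59.
CS = ½·(227 − 59)·67.2 = 5644.8; PS = (59 − 17)·67.2 = 2822.4; TS = 8467.2.
Change in total surplus: 8467.2 − 6615 = 1852.2.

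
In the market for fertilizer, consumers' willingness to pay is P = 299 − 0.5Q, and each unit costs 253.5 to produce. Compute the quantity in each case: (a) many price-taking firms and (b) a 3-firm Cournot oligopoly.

Competition: Q = 91; Cournot: Q = 68.25

Perfect competition: P = MC = 253.5, so 299 − 0.5Q = 253.5 and Q = 91.
In a 3-firm Cournot equilibrium, symmetry and the first-order condition give q = (299 − 253.5)/(2) = 22.75. So Q = 68.25 and P = 264.875.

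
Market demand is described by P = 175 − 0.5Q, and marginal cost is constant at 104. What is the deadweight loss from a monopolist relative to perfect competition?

Perfect competition: P = MC = 104, so 175 − 0.5Q = 104 and Q = 142.
The monopolist equates marginal revenue to marginal cost: 175 − Q = 104, so Q = 71. From demand, P = 139.5.
DWL is the triangle between Q = 71 and Q = 142: ½·(142 − 71)·(139.5 − 104) = 1260.25.

DWL = 1260.25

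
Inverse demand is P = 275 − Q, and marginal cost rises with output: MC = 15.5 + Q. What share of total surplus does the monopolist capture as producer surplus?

The monopolist equates marginal revenue to marginal cost: 275 − 2Q = 15.5 + Q, so Q = 86.5. From demand, P = 188.5.
CS = ½·(275 − 188.5)·86.5 = 3741.125.
PS = P·Q − VC(Q) = 188.5·86.5 − (15.5·86.5 + ½·1·86.5²) = 11223.375.
Share captured = PS/TS = 11223.375/14964.5 = 0.75.

PS/TS = 0.75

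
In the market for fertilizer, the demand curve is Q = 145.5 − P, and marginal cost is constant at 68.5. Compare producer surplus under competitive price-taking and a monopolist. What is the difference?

PS rises by 1482.25

Inverting demand: P = 145.5 − Q.
Under competition P = MC = 68.5, so Q = (145.5 − 68.5)/1 = 77.
PS = (68.5 − 68.5)·77 = 0.
Monopoly sets MR = MC: 145.5 − 2Q = 68.5 ⇒ Q = 38.5, P = 145.5 − 38.5 = 107.
PS = (107 − 68.5)·38.5 = 1482.25.
Change in producer surplus: 1482.25 − 0 = 1482.25.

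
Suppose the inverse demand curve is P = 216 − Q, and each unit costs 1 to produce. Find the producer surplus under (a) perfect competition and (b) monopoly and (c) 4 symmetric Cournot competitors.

Under competition P = MC = 1, so Q = (216 − 1)/1 = 215.
PS = (1 − 1)·215 = 0.
A monopolist chooses Q where MR = MC. MR = 216 − 2Q; setting this equal to 1 gives Q = 107.5 and P = 108.5.
PS = (108.5 − 1)·107.5 = 11556.25.
Cournot with 4 identical firms: the symmetric best-response condition is 216 − 5q = 1. Each firm produces q = 43, total output Q = 172, price P = 44.
PS = (44 − 1)·172 = 7396.

Competition: PS = 0; Monopoly: PS = 11556.25; Cournot: PS = 7396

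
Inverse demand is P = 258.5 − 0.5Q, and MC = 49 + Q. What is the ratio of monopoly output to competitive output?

The monopolist equates marginal revenue to marginal cost: 258.5 − Q = 49 + Q, so Q = 104.75. From demand, P = 206.125.
Under competition P = MC: 258.5 − 0.5Q = 49 + Q ⇒ Q = 419/3, P = 566/3.
Ratio Q_m/Q_c = 104.75/(419/3) = 0.75.

Q_m/Q_c = 0.75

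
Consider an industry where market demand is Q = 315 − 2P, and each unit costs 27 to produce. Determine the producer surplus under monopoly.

Inverting demand: P = 157.5 − 0.5Q.
Monopoly sets MR = MC: 157.5 − Q = 27 ⇒ Q = 130.5, P = 157.5 − 0.5·130.5 = 92.25.
PS = (92.25 − 27)·130.5 = 8515.125.

PS = 8515.125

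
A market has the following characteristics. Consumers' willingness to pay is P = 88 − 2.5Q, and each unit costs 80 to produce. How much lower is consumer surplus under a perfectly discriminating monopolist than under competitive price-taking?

CS falls by 12.8

Competitive firms price at marginal cost: P = 80, giving Q = 3.2.
CS = ½·(88 − 80)·3.2 = 12.8.
With perfect price discrimination, output is the efficient level Q = 3.2 (where demand meets MC), but every buyer pays their willingness to pay: CS = 0 and PS = total surplus.
CS = 0.
Change in consumer surplus: 0 − 12.8 = −12.8.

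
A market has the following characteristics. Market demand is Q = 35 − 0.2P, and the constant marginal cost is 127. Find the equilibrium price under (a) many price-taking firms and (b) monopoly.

Inverting demand: P = 175 − 5Q.
Perfect competition: P = MC = 127, so 175 − 5Q = 127 and Q = 9.6.
The monopolist equates marginal revenue to marginal cost: 175 − 10Q = 127, so Q = 4.8. From demand, P = 151.

Competition: P = 127; Monopoly: P = 151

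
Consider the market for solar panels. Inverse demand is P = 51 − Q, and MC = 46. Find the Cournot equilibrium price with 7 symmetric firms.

P = 46.625

Cournot with 7 identical firms: the symmetric best-response condition is 51 − 8q = 46. Each firm produces q = 0.625, total output Q = 4.375, price P = 46.625.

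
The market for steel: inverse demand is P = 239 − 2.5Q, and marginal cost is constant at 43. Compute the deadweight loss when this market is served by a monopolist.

Under competition P = MC = 43, so Q = (239 − 43)/2.5 = 78.4.
Monopoly sets MR = MC: 239 − 5Q = 43 ⇒ Q = 39.2, P = 239 − 2.5·39.2 = 141.
DWL is the triangle between Q = 39.2 and Q = 78.4: ½·(78.4 − 39.2)·(141 − 43) = 1920.8.

DWL = 1920.8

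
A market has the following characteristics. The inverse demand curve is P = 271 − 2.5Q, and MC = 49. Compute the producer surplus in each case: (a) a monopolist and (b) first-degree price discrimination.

Monopoly sets MR = MC: 271 − 5Q = 49 ⇒ Q = 44.4, P = 271 − 2.5·44.4 = 160.
PS = (160 − 49)·44.4 = 4928.4.
With perfect price discrimination, output is the efficient level Q = 88.8 (where demand meets MC), but every buyer pays their willingness to pay: CS = 0 and PS = total surplus.
PS = ½·(271 − 49)·88.8 = 9856.8.

Monopoly: PS = 4928.4; Perfect PD: PS = 9856.8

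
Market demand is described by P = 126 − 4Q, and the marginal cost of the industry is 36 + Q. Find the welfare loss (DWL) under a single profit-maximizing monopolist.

DWL = 160

Competitive equilibrium sets price equal to marginal cost: 126 − 4Q = 36 + Q, so Q = 18 and P = 54.
The monopolist equates marginal revenue to marginal cost: 126 − 8Q = 36 + Q, so Q = 10. From demand, P = 86.
CS = ½·(126 − 54)·18 = 648; PS = (54·18 − 36·18 − ½·1·18²) = 162; TS = 810.
CS = ½·(126 − 86)·10 = 200; PS = (86·10 − 36·10 − ½·1·10²) = 450; TS = 650.
DWL = 810 − 650 = 160.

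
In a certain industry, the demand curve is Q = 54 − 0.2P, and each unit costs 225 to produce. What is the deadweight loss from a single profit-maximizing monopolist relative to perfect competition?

DWL = 50.625

Inverting demand: P = 270 − 5Q.
Under competition P = MC = 225, so Q = (270 − 225)/5 = 9.
Monopoly sets MR = MC: 270 − 10Q = 225 ⇒ Q = 4.5, P = 270 − 5·4.5 = 247.5.
DWL is the triangle between Q = 4.5 and Q = 9: ½·(9 − 4.5)·(247.5 − 225) = 50.625.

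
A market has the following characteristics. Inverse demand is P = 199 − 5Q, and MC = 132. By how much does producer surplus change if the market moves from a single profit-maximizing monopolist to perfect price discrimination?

PS rises by 224.45

Monopoly sets MR = MC: 199 − 10Q = 132 ⇒ Q = 6.7, P = 199 − 5·6.7 = 165.5.
PS = (165.5 − 132)·6.7 = 224.45.
A perfectly discriminating monopolist sells every unit with P(Q) ≥ MC(Q), so output equals the competitive quantity Q = 13.4. Each buyer pays their reservation price, so CS = 0 and the firm captures all surplus.
PS = ½·(199 − 132)·13.4 = 448.9.
Change in producer surplus: 448.9 − 224.45 = 224.45.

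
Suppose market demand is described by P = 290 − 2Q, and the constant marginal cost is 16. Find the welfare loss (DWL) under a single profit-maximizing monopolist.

Perfect competition: P = MC = 16, so 290 − 2Q = 16 and Q = 137.
A monopolist chooses Q where MR = MC. MR = 290 − 4Q; setting this equal to 16 gives Q = 68.5 and P = 153.
DWL is the triangle between Q = 68.5 and Q = 137: ½·(137 − 68.5)·(153 − 16) = 4692.25.

DWL = 4692.25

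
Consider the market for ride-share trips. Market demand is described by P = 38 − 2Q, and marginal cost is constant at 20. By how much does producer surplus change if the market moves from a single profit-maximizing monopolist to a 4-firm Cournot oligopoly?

PS falls by 14.58

A monopolist chooses Q where MR = MC. MR = 38 − 4Q; setting this equal to 20 gives Q = 4.5 and P = 29.
PS = (29 − 20)·4.5 = 40.5.
In a 4-firm Cournot equilibrium, symmetry and the first-order condition give q = (38 − 20)/(10) = 1.8. So Q = 7.2 and P = 23.6.
PS = (23.6 − 20)·7.2 = 25.92.
Change in producer surplus: 25.92 − 40.5 = −14.58.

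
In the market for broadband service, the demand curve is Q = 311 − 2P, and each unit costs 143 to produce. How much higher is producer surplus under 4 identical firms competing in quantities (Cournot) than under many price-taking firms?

Inverting demand: P = 155.5 − 0.5Q.
Perfect competition: P = MC = 143, so 155.5 − 0.5Q = 143 and Q = 25.
PS = (143 − 143)·25 = 0.
With 4 symmetric Cournot firms, each firm's FOC gives 155.5 − 2.5q = 143, so q = 5, Q = 4·5 = 20, and P = 145.5.
PS = (145.5 − 143)·20 = 50.
Change in producer surplus: 50 − 0 = 50.

Producer surplus rises by 50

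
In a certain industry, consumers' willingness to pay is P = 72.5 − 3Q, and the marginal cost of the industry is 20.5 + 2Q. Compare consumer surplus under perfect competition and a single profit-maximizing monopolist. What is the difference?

CS falls by 98.865

Competitive equilibrium sets price equal to marginal cost: 72.5 − 3Q = 20.5 + 2Q, so Q = 10.4 and P = 41.3.
CS = ½·(72.5 − 41.3)·10.4 = 162.24.
A monopolist chooses Q where MR = MC. MR = 72.5 − 6Q; setting this equal to 20.5 + 2Q gives Q = 6.5 and P = 53.
CS = ½·(72.5 − 53)·6.5 = 63.375.
Change in consumer surplus: 63.375 − 162.24 = −98.865.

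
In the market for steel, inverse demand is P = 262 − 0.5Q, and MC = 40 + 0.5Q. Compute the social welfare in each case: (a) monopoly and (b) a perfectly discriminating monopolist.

A monopolist chooses Q where MR = MC. MR = 262 − Q; setting this equal to 40 + 0.5Q gives Q = 148 and P = 188.
CS = ½·(262 − 188)·148 = 5476; PS = (188·148 − 40·148 − ½·0.5·148²) = 16428; TS = 21904.
A perfectly discriminating monopolist sells every unit with P(Q) ≥ MC(Q), so output equals the competitive quantity Q = 222. Each buyer pays their reservation price, so CS = 0 and the firm captures all surplus.
TS = 24642 (equal to competitive TS).

Monopoly: TS = 21904; Perfect PD: TS = 24642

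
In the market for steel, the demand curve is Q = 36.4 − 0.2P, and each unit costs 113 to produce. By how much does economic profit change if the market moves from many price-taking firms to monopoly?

Economic profit rises by 238.05

Inverting demand: P = 182 − 5Q.
Under competition P = MC = 113, so Q = (182 − 113)/5 = 13.8.
Profit = (113 − 113)·13.8 = 0.
A monopolist chooses Q where MR = MC. MR = 182 − 10Q; setting this equal to 113 gives Q = 6.9 and P = 147.5.
Profit = (147.5 − 113)·6.9 = 238.05.
Change in economic profit: 238.05 − 0 = 238.05.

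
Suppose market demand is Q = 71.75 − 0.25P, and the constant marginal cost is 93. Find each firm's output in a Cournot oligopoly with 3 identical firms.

Inverting demand: P = 287 − 4Q.
In a 3-firm Cournot equilibrium, symmetry and the first-order condition give q = (287 − 93)/(16) = 12.125. So Q = 36.375 and P = 141.5.

q_i = 12.125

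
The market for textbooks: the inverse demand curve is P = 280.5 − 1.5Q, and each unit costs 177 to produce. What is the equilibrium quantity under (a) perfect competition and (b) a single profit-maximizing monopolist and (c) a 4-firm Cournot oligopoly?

Perfect competition: P = MC = 177, so 280.5 − 1.5Q = 177 and Q = 69.
Monopoly sets MR = MC: 280.5 − 3Q = 177 ⇒ Q = 34.5, P = 280.5 − 1.5·34.5 = 228.75.
Cournot with 4 identical firms: the symmetric best-response condition is 280.5 − 7.5q = 177. Each firm produces q = 13.8, total output Q = 55.2, price P = 197.7.

Competition: Q = 69; Monopoly: Q = 34.5; Cournot: Q = 55.2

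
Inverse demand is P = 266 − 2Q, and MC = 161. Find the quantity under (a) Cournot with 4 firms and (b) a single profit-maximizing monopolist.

In a 4-firm Cournot equilibrium, symmetry and the first-order condition give q = (266 − 161)/(10) = 10.5. So Q = 42 and P = 182.
Monopoly sets MR = MC: 266 − 4Q = 161 ⇒ Q = 26.25, P = 266 − 2·26.25 = 213.5.

Cournot: Q = 42; Monopoly: Q = 26.25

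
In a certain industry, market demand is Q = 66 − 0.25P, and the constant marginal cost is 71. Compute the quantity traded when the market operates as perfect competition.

Inverting demand: P = 264 − 4Q.
Perfect competition: P = MC = 71, so 264 − 4Q = 71 and Q = 48.25.

Q = 48.25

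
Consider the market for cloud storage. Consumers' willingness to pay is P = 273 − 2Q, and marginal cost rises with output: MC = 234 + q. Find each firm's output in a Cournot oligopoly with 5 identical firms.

q_i = 3

In a 5-firm Cournot equilibrium, symmetry and the first-order condition give q = (273 − 234)/(13) = 3. So Q = 15 and P = 243.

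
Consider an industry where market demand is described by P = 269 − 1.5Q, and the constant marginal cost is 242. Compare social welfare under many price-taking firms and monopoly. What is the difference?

Social welfare falls by 60.75

Under competition P = MC = 242, so Q = (269 − 242)/1.5 = 18.
CS = ½·(269 − 242)·18 = 243; PS = (242 − 242)·18 = 0; TS = 243.
A monopolist chooses Q where MR = MC. MR = 269 − 3Q; setting this equal to 242 gives Q = 9 and P = 255.5.
CS = ½·(269 − 255.5)·9 = 60.75; PS = (255.5 − 242)·9 = 121.5; TS = 182.25.
Change in social welfare: 182.25 − 243 = −60.75.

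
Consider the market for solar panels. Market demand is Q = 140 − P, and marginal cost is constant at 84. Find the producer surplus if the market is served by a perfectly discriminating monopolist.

Inverting demand: P = 140 − Q.
A perfectly discriminating monopolist sells every unit with P(Q) ≥ MC(Q), so output equals the competitive quantity Q = 56. Each buyer pays their reservation price, so CS = 0 and the firm captures all surplus.
PS = ½·(140 − 84)·56 = 1568.

PS = 1568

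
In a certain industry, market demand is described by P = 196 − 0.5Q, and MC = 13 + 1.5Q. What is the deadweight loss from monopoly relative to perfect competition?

DWL = 334.89

Competitive equilibrium sets price equal to marginal cost: 196 − 0.5Q = 13 + 1.5Q, so Q = 91.5 and P = 150.25.
The monopolist equates marginal revenue to marginal cost: 196 − Q = 13 + 1.5Q, so Q = 73.2. From demand, P = 159.4.
CS = ½·(196 − 150.25)·91.5 = 33489/16; PS = (150.25·91.5 − 13·91.5 − ½·1.5·91.5²) = 100467/16; TS = 8372.25.
CS = ½·(196 − 159.4)·73.2 = 1339.56; PS = (159.4·73.2 − 13·73.2 − ½·1.5·73.2²) = 6697.8; TS = 8037.36.
DWL = 8372.25 − 8037.36 = 334.89.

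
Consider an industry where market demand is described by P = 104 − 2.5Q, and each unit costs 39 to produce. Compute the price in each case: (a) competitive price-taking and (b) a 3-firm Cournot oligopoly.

Competitive firms price at marginal cost: P = 39, giving Q = 26.
With 3 symmetric Cournot firms, each firm's FOC gives 104 − 10q = 39, so q = 6.5, Q = 3·6.5 = 19.5, and P = 55.25.

Competition: P = 39; Cournot: P = 55.25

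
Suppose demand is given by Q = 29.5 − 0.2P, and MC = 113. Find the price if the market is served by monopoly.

P = 130.25

Inverting demand: P = 147.5 − 5Q.
Monopoly sets MR = MC: 147.5 − 10Q = 113 ⇒ Q = 3.45, P = 147.5 − 5·3.45 = 130.25.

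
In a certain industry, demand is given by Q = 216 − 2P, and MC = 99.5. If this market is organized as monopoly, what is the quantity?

Q = 8.5

Inverting demand: P = 108 − 0.5Q.
The monopolist equates marginal revenue to marginal cost: 108 − Q = 99.5, so Q = 8.5. From demand, P = 103.75.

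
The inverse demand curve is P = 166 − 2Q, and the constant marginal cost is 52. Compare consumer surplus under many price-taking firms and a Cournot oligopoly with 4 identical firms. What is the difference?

Competitive firms price at marginal cost: P = 52, giving Q = 57.
CS = ½·(166 − 52)·57 = 3249.
With 4 symmetric Cournot firms, each firm's FOC gives 166 − 10q = 52, so q = 11.4, Q = 4·11.4 = 45.6, and P = 74.8.
CS = ½·(166 − 74.8)·45.6 = 2079.36.
Change in consumer surplus: 2079.36 − 3249 = −1169.64.

Consumer surplus falls by 1169.64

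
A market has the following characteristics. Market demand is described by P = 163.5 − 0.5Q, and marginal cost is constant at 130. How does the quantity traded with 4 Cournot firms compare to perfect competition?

Cournot with 4 identical firms: the symmetric best-response condition is 163.5 − 2.5q = 130. Each firm produces q = 13.4, total output Q = 53.6, price P = 136.7.
Perfect competition: P = MC = 130, so 163.5 − 0.5Q = 130 and Q = 67.

Cournot: Q = 53.6; Competition: Q = 67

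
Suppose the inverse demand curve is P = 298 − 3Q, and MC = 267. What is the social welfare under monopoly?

TS = 120.125

The monopolist equates marginal revenue to marginal cost: 298 − 6Q = 267, so Q = 31/6. From demand, P = 282.5.
CS = ½·(298 − 282.5)·31/6 = 961/24; PS = (282.5 − 267)·31/6 = 961/12; TS = 120.125.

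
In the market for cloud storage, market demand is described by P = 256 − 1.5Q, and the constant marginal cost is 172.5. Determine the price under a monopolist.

P = 214.25

The monopolist equates marginal revenue to marginal cost: 256 − 3Q = 172.5, so Q = 167/6. From demand, P = 214.25.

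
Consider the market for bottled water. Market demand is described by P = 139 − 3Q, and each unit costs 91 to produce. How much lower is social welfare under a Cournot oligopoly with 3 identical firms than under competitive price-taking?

Under competition P = MC = 91, so Q = (139 − 91)/3 = 16.
CS = ½·(139 − 91)·16 = 384; PS = (91 − 91)·16 = 0; TS = 384.
With 3 symmetric Cournot firms, each firm's FOC gives 139 − 12q = 91, so q = 4, Q = 3·4 = 12, and P = 103.
CS = ½·(139 − 103)·12 = 216; PS = (103 − 91)·12 = 144; TS = 360.
Change in social welfare: 360 − 384 = −24.

TS falls by 24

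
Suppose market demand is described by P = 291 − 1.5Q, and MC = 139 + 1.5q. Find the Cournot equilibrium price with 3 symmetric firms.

P = 199.8

Cournot with 3 identical firms: the symmetric best-response condition is 291 − 6q = 139 + 1.5q. Each firm produces q = 304/15, total output Q = 60.8, price P = 199.8.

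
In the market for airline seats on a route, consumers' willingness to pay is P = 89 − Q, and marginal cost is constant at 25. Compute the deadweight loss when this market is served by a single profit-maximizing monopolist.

Under competition P = MC = 25, so Q = (89 − 25)/1 = 64.
The monopolist equates marginal revenue to marginal cost: 89 − 2Q = 25, so Q = 32. From demand, P = 57.
DWL is the triangle between Q = 32 and Q = 64: ½·(64 − 32)·(57 − 25) = 512.

DWL = 512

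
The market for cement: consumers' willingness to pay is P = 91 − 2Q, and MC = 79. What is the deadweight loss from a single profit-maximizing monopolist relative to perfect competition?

Competitive firms price at marginal cost: P = 79, giving Q = 6.
Monopoly sets MR = MC: 91 − 4Q = 79 ⇒ Q = 3, P = 91 − 2·3 = 85.
DWL is the triangle between Q = 3 and Q = 6: ½·(6 − 3)·(85 − 79) = 9.

DWL = 9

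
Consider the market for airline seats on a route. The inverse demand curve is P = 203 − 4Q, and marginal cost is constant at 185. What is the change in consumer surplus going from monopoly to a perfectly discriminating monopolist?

Consumer surplus falls by 10.125

A monopolist chooses Q where MR = MC. MR = 203 − 8Q; setting this equal to 185 gives Q = 2.25 and P = 194.
CS = ½·(203 − 194)·2.25 = 10.125.
Under first-degree price discrimination the firm charges each unit its demand price and produces up to where P = MC, i.e. Q = 4.5. Consumer surplus is zero; producer surplus equals total surplus.
CS = 0.
Change in consumer surplus: 0 − 10.125 = −10.125.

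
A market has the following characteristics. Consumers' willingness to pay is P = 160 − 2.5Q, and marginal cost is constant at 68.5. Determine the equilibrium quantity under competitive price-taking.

Q = 36.6

Perfect competition: P = MC = 68.5, so 160 − 2.5Q = 68.5 and Q = 36.6.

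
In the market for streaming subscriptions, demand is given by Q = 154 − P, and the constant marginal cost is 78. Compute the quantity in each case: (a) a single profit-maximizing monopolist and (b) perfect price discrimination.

Monopoly: Q = 38; Perfect PD: Q = 76

Inverting demand: P = 154 − Q.
A monopolist chooses Q where MR = MC. MR = 154 − 2Q; setting this equal to 78 gives Q = 38 and P = 116.
Under first-degree price discrimination the firm charges each unit its demand price and produces up to where P = MC, i.e. Q = 76. Consumer surplus is zero; producer surplus equals total surplus.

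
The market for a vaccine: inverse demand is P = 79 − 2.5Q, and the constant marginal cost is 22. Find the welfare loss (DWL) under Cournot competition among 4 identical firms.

Competitive firms price at marginal cost: P = 22, giving Q = 22.8.
With 4 symmetric Cournot firms, each firm's FOC gives 79 − 12.5q = 22, so q = 4.56, Q = 4·4.56 = 18.24, and P = 33.4.
DWL is the triangle between Q = 18.24 and Q = 22.8: ½·(22.8 − 18.24)·(33.4 − 22) = 25.992.

DWL = 25.992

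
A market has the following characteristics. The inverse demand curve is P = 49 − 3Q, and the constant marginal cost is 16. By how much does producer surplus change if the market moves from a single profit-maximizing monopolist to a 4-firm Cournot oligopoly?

Monopoly sets MR = MC: 49 − 6Q = 16 ⇒ Q = 5.5, P = 49 − 3·5.5 = 32.5.
PS = (32.5 − 16)·5.5 = 90.75.
With 4 symmetric Cournot firms, each firm's FOC gives 49 − 15q = 16, so q = 2.2, Q = 4·2.2 = 8.8, and P = 22.6.
PS = (22.6 − 16)·8.8 = 58.08.
Change in producer surplus: 58.08 − 90.75 = −32.67.

Producer surplus falls by 32.67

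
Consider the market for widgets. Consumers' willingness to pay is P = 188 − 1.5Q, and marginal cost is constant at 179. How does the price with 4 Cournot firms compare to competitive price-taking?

Cournot: P = 180.8; Competition: P = 179

With 4 symmetric Cournot firms, each firm's FOC gives 188 − 7.5q = 179, so q = 1.2, Q = 4·1.2 = 4.8, and P = 180.8.
Competitive firms price at marginal cost: P = 179, giving Q = 6.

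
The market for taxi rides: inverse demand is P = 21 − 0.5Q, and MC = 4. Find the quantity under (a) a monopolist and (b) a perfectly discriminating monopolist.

The monopolist equates marginal revenue to marginal cost: 21 − Q = 4, so Q = 17. From demand, P = 12.5.
A perfectly discriminating monopolist sells every unit with P(Q) ≥ MC(Q), so output equals the competitive quantity Q = 34. Each buyer pays their reservation price, so CS = 0 and the firm captures all surplus.

Monopoly: Q = 17; Perfect PD: Q = 34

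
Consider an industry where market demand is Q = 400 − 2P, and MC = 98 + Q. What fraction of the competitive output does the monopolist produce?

Inverting demand: P = 200 − 0.5Q.
A monopolist chooses Q where MR = MC. MR = 200 − Q; setting this equal to 98 + Q gives Q = 51 and P = 174.5.
Under competition P = MC: 200 − 0.5Q = 98 + Q ⇒ Q = 68, P = 166.
Ratio Q_m/Q_c = 51/68 = 0.75.

Q_m/Q_c = 0.75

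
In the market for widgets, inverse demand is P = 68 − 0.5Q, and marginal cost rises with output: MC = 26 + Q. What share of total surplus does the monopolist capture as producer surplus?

PS/TS = 0.8

The monopolist equates marginal revenue to marginal cost: 68 − Q = 26 + Q, so Q = 21. From demand, P = 57.5.
CS = ½·(68 − 57.5)·21 = 110.25.
PS = P·Q − VC(Q) = 57.5·21 − (26·21 + ½·1·21²) = 441.
Share captured = PS/TS = 441/551.25 = 0.8.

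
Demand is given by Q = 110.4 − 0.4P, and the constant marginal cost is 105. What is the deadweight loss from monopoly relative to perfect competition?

DWL = 1462.05

Inverting demand: P = 276 − 2.5Q.
Perfect competition: P = MC = 105, so 276 − 2.5Q = 105 and Q = 68.4.
The monopolist equates marginal revenue to marginal cost: 276 − 5Q = 105, so Q = 34.2. From demand, P = 190.5.
DWL is the triangle between Q = 34.2 and Q = 68.4: ½·(68.4 − 34.2)·(190.5 − 105) = 1462.05.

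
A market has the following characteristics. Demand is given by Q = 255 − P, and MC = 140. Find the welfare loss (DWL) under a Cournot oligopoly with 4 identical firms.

DWL = 264.5

Inverting demand: P = 255 − Q.
Competitive firms price at marginal cost: P = 140, giving Q = 115.
In a 4-firm Cournot equilibrium, symmetry and the first-order condition give q = (255 − 140)/(5) = 23. So Q = 92 and P = 163.
DWL is the triangle between Q = 92 and Q = 115: ½·(115 − 92)·(163 − 140) = 264.5.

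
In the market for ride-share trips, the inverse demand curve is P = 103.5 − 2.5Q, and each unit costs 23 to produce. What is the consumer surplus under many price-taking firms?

Under competition P = MC = 23, so Q = (103.5 − 23)/2.5 = 32.2.
CS = ½·(103.5 − 23)·32.2 = 1296.05.

CS = 1296.05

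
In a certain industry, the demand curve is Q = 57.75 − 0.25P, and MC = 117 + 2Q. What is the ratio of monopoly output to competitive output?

Q_m/Q_c = 0.6

Inverting demand: P = 231 − 4Q.
A monopolist chooses Q where MR = MC. MR = 231 − 8Q; setting this equal to 117 + 2Q gives Q = 11.4 and P = 185.4.
Under competition P = MC: 231 − 4Q = 117 + 2Q ⇒ Q = 19, P = 155.
Ratio Q_m/Q_c = 11.4/19 = 0.6.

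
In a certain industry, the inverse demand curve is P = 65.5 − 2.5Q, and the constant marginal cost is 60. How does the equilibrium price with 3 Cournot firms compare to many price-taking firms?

Cournot: P = 61.375; Competition: P = 60

In a 3-firm Cournot equilibrium, symmetry and the first-order condition give q = (65.5 − 60)/(10) = 0.55. So Q = 1.65 and P = 61.375.
Competitive firms price at marginal cost: P = 60, giving Q = 2.2.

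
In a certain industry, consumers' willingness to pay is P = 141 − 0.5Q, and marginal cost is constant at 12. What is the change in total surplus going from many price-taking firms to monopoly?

Competitive firms price at marginal cost: P = 12, giving Q = 258.
CS = ½·(141 − 12)·258 = 16641; PS = (12 − 12)·258 = 0; TS = 16641.
A monopolist chooses Q where MR = MC. MR = 141 − Q; setting this equal to 12 gives Q = 129 and P = 76.5.
CS = ½·(141 − 76.5)·129 = 4160.25; PS = (76.5 − 12)·129 = 8320.5; TS = 12480.75.
Change in total surplus: 12480.75 − 16641 = −4160.25.

Total surplus falls by 4160.25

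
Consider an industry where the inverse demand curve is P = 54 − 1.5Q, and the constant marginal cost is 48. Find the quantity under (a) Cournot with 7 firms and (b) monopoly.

In a 7-firm Cournot equilibrium, symmetry and the first-order condition give q = (54 − 48)/(12) = 0.5. So Q = 3.5 and P = 48.75.
The monopolist equates marginal revenue to marginal cost: 54 − 3Q = 48, so Q = 2. From demand, P = 51.

Cournot: Q = 3.5; Monopoly: Q = 2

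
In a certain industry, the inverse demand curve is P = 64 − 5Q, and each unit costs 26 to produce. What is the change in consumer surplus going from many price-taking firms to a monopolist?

CS falls by 108.3

Competitive firms price at marginal cost: P = 26, giving Q = 7.6.
CS = ½·(64 − 26)·7.6 = 144.4.
A monopolist chooses Q where MR = MC. MR = 64 − 10Q; setting this equal to 26 gives Q = 3.8 and P = 45.
CS = ½·(64 − 45)·3.8 = 36.1.
Change in consumer surplus: 36.1 − 144.4 = −108.3.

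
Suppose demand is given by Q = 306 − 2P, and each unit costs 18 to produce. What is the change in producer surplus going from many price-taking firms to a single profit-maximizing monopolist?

Inverting demand: P = 153 − 0.5Q.
Under competition P = MC = 18, so Q = (153 − 18)/0.5 = 270.
PS = (18 − 18)·270 = 0.
The monopolist equates marginal revenue to marginal cost: 153 − Q = 18, so Q = 135. From demand, P = 85.5.
PS = (85.5 − 18)·135 = 9112.5.
Change in producer surplus: 9112.5 − 0 = 9112.5.

Producer surplus rises by 9112.5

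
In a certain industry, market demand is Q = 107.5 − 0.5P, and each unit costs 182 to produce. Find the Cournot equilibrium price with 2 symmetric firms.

P = 193

Inverting demand: P = 215 − 2Q.
With 2 symmetric Cournot firms, each firm's FOC gives 215 − 6q = 182, so q = 5.5, Q = 2·5.5 = 11, and P = 193.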